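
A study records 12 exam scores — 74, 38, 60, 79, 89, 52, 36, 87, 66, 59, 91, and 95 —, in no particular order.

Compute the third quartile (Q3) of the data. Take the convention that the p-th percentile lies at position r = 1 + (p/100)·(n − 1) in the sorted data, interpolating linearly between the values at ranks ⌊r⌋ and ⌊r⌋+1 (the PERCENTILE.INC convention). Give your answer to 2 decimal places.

Sorted: 36, 38, 52, 59, 60, 66, 74, 79, 87, 89, 91, 95.
n = 12.
r = 1 + (75/100)·(12 − 1) = 1 + 8.25 = 9.25.
Rank 9 is 87 and rank 10 is 89.
Interpolate: 87 + 0.25·(89 − 87) = 87 + 0.25·2 = 87.5.

87.50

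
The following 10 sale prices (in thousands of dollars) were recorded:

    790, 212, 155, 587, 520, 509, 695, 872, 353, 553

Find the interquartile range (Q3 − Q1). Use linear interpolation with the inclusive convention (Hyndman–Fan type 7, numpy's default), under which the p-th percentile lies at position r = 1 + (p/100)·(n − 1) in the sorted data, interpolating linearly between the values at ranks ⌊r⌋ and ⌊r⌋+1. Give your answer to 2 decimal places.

Sorted: 155, 212, 353, 509, 520, 553, 587, 695, 790, 872.
n = 10.
P25: r = 3.25; ranks 3–4 are 353, 509; interpolating gives 392.
P75: r = 7.75; ranks 7–8 are 587, 695; interpolating gives 668.
Difference: 668 − 392 = 276.

276.00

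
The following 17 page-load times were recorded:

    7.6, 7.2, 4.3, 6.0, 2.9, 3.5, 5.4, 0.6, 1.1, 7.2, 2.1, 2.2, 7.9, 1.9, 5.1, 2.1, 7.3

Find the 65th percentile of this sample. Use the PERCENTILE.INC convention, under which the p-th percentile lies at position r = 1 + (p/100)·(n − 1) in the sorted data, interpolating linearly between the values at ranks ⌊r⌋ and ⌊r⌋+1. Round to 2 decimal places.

Sorted: 0.6, 1.1, 1.9, 2.1, 2.1, 2.2, 2.9, 3.5, 4.3, 5.1, 5.4, 6.0, 7.2, 7.2, 7.3, 7.6, 7.9.
n = 17.
r = 1 + (65/100)·(17 − 1) = 1 + 10.4 = 11.4.
Rank 11 is 5.4 and rank 12 is 6.0.
Interpolate: 5.4 + 0.4·(6.0 − 5.4) = 5.4 + 0.4·0.6 = 5.64.

5.64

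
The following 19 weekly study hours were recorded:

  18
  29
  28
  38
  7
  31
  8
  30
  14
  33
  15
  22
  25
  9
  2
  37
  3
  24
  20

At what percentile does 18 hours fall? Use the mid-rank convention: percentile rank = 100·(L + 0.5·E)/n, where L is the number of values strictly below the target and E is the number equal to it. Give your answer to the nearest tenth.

39.5

Sorted: 2, 3, 7, 8, 9, 14, 15, 18, 20, 22, 24, 25, 28, 29, 30, 31, 33, 37, 38.
Count below 18: L = 7; count equal: E = 1; n = 19.
Percentile rank = 100·(7 + 0.5·1)/19 = 100·7.5/19 = 39.47.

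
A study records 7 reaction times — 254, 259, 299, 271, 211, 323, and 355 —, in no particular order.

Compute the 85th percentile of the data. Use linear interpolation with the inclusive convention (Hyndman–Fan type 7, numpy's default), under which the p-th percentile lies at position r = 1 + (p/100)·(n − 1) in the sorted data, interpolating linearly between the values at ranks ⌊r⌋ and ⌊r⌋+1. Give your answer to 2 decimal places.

326.20

Sorted: 211, 254, 259, 271, 299, 323, 355.
n = 7.
r = 1 + (85/100)·(7 − 1) = 1 + 5.1 = 6.1.
Rank 6 is 323 and rank 7 is 355.
Interpolate: 323 + 0.1·(355 − 323) = 323 + 0.1·32 = 326.2.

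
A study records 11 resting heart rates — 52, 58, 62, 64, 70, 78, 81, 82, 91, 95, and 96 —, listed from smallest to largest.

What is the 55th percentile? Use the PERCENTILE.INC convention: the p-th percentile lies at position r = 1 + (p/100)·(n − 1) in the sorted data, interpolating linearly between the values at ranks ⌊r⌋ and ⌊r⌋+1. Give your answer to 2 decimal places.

n = 11.
r = 1 + (55/100)·(11 − 1) = 1 + 5.5 = 6.5.
Rank 6 is 78 and rank 7 is 81.
Interpolate: 78 + 0.5·(81 − 78) = 78 + 0.5·3 = 79.5.

79.50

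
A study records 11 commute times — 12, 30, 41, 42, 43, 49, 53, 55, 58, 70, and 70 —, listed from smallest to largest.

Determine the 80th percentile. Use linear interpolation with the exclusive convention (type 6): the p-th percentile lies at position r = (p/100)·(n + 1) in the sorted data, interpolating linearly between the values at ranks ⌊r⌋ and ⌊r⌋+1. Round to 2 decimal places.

n = 11.
r = (80/100)·(11 + 1) = 9.6.
Rank 9 is 58 and rank 10 is 70.
Interpolate: 58 + 0.6·(70 − 58) = 58 + 0.6·12 = 65.2.

65.20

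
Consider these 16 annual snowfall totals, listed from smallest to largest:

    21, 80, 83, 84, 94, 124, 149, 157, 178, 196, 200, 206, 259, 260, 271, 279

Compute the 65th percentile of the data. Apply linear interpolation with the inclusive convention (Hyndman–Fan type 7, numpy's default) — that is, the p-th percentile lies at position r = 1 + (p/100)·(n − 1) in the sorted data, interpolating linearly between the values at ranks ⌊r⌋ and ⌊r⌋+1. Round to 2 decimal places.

n = 16.
r = 1 + (65/100)·(16 − 1) = 1 + 9.75 = 10.75.
Rank 10 is 196 and rank 11 is 200.
Interpolate: 196 + 0.75·(200 − 196) = 196 + 0.75·4 = 199.

199.00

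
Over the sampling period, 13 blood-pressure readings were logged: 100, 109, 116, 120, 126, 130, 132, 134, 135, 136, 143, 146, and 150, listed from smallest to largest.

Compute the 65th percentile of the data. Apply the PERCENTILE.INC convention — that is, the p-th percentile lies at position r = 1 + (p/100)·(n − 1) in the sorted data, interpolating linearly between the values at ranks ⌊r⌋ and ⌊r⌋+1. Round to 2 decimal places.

n = 13.
r = 1 + (65/100)·(13 − 1) = 1 + 7.8 = 8.8.
Rank 8 is 134 and rank 9 is 135.
Interpolate: 134 + 0.8·(135 − 134) = 134 + 0.8·1 = 134.8.

134.80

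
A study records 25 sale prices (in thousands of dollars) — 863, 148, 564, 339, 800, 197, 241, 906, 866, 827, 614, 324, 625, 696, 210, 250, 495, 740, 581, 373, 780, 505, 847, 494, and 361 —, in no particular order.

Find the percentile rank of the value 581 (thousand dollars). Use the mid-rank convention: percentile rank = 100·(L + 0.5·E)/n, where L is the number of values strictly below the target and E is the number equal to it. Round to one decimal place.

54.0

Sorted: 148, 197, 210, 241, 250, 324, 339, 361, 373, 494, 495, 505, 564, 581, 614, 625, 696, 740, 780, 800, 827, 847, 863, 866, 906.
Count below 581: L = 13; count equal: E = 1; n = 25.
Percentile rank = 100·(13 + 0.5·1)/25 = 100·13.5/25 = 54.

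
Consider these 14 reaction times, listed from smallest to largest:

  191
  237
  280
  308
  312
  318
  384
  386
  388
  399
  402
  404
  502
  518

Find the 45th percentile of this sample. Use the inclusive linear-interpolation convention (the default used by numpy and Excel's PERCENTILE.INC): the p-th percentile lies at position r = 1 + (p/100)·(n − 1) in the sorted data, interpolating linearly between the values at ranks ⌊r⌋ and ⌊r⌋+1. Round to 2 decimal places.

374.10

n = 14.
r = 1 + (45/100)·(14 − 1) = 1 + 5.85 = 6.85.
Rank 6 is 318 and rank 7 is 384.
Interpolate: 318 + 0.85·(384 − 318) = 318 + 0.85·66 = 374.1.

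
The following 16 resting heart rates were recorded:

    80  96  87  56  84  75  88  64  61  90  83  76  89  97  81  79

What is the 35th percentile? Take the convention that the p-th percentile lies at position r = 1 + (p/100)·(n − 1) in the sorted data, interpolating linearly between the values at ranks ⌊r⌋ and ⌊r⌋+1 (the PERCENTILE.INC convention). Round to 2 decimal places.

Sorted: 56, 61, 64, 75, 76, 79, 80, 81, 83, 84, 87, 88, 89, 90, 96, 97.
n = 16.
r = 1 + (35/100)·(16 − 1) = 1 + 5.25 = 6.25.
Rank 6 is 79 and rank 7 is 80.
Interpolate: 79 + 0.25·(80 − 79) = 79 + 0.25·1 = 79.25.

79.25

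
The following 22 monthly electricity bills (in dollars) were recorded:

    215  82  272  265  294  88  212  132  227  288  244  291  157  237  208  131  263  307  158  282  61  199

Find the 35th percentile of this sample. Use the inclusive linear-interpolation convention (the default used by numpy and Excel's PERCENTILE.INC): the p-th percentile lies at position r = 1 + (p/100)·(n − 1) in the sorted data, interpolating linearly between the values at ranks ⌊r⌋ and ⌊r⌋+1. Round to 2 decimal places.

202.15

Sorted: 61, 82, 88, 131, 132, 157, 158, 199, 208, 212, 215, 227, 237, 244, 263, 265, 272, 282, 288, 291, 294, 307.
n = 22.
r = 1 + (35/100)·(22 − 1) = 1 + 7.35 = 8.35.
Rank 8 is 199 and rank 9 is 208.
Interpolate: 199 + 0.35·(208 − 199) = 199 + 0.35·9 = 202.15.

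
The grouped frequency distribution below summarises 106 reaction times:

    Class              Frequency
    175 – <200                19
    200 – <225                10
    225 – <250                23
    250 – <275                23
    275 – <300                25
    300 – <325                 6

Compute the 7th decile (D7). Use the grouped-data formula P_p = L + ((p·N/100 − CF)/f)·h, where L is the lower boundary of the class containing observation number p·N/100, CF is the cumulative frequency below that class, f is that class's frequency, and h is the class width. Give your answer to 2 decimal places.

274.13

N = 106; target position k = 70/100 · 106 = 74.2.
Cumulative frequencies: 19, 29, 52, 75, 100, 106.
Observation 74.2 falls in the class 250 – <275.
L = 250, CF = 52, f = 23, h = 25.
P70 = 250 + ((74.2 − 52)/23)·25 = 250 + 24.1304 = 274.13.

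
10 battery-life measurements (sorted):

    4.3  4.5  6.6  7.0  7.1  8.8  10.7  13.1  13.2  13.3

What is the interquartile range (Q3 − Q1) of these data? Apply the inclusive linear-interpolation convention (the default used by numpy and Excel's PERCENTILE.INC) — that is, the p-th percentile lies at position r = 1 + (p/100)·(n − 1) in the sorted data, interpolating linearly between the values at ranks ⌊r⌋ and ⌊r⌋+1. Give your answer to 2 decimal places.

5.80

n = 10.
P25: r = 3.25; ranks 3–4 are 6.6, 7.0; interpolating gives 6.7.
P75: r = 7.75; ranks 7–8 are 10.7, 13.1; interpolating gives 12.5.
Difference: 12.5 − 6.7 = 5.8.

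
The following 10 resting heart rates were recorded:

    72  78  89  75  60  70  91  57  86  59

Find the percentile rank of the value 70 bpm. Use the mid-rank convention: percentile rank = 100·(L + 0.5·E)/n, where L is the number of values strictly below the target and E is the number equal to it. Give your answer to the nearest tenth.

35.0

Sorted: 57, 59, 60, 70, 72, 75, 78, 86, 89, 91.
Count below 70: L = 3; count equal: E = 1; n = 10.
Percentile rank = 100·(3 + 0.5·1)/10 = 100·3.5/10 = 35.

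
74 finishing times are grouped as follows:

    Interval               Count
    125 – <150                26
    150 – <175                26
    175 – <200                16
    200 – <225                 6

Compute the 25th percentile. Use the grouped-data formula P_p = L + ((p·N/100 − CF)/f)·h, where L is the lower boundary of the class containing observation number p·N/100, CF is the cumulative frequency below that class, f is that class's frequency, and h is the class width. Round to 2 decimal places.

142.79

N = 74; target position k = 25/100 · 74 = 18.5.
Cumulative frequencies: 26, 52, 68, 74.
Observation 18.5 falls in the class 125 – <150.
L = 125, CF = 0, f = 26, h = 25.
P25 = 125 + ((18.5 − 0)/26)·25 = 125 + 17.7885 = 142.788.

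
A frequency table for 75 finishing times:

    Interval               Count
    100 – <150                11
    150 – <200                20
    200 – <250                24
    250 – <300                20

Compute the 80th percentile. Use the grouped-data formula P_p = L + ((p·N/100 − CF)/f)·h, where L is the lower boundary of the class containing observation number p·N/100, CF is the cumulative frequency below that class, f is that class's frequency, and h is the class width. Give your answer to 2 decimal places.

262.50

N = 75; target position k = 80/100 · 75 = 60.
Cumulative frequencies: 11, 31, 55, 75.
Observation 60 falls in the class 250 – <300.
L = 250, CF = 55, f = 20, h = 50.
P80 = 250 + ((60 − 55)/20)·50 = 250 + 12.5 = 262.5.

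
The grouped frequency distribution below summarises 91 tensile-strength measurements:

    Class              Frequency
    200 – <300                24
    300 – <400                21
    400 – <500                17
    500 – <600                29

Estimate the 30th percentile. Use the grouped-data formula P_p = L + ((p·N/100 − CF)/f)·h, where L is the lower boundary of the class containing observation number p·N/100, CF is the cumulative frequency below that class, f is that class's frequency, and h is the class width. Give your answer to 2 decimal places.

N = 91; target position k = 30/100 · 91 = 27.3.
Cumulative frequencies: 24, 45, 62, 91.
Observation 27.3 falls in the class 300 – <400.
L = 300, CF = 24, f = 21, h = 100.
P30 = 300 + ((27.3 − 24)/21)·100 = 300 + 15.7143 = 315.714.

315.71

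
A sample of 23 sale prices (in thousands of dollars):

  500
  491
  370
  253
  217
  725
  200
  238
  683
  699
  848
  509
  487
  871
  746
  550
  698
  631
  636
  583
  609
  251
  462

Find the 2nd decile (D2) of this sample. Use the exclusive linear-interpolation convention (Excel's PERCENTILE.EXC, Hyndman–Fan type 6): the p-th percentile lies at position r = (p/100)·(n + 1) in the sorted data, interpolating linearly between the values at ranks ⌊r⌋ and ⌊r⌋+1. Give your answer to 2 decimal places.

Sorted: 200, 217, 238, 251, 253, 370, 462, 487, 491, 500, 509, 550, 583, 609, 631, 636, 683, 698, 699, 725, 746, 848, 871.
n = 23.
r = (20/100)·(23 + 1) = 4.8.
Rank 4 is 251 and rank 5 is 253.
Interpolate: 251 + 0.8·(253 − 251) = 251 + 0.8·2 = 252.6.

252.60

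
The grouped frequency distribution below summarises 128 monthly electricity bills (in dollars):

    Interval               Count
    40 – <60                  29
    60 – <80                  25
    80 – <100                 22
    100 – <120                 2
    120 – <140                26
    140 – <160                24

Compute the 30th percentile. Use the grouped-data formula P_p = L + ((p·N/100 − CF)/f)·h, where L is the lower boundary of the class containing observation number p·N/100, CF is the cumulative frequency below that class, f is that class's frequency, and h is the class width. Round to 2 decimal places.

N = 128; target position k = 30/100 · 128 = 38.4.
Cumulative frequencies: 29, 54, 76, 78, 104, 128.
Observation 38.4 falls in the class 60 – <80.
L = 60, CF = 29, f = 25, h = 20.
P30 = 60 + ((38.4 − 29)/25)·20 = 60 + 7.52 = 67.52.

67.52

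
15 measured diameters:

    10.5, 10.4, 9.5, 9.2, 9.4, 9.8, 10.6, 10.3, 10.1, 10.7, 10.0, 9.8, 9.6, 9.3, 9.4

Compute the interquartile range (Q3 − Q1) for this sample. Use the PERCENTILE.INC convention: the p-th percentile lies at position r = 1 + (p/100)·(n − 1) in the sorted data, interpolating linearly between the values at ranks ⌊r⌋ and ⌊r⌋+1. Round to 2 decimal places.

0.90

Sorted: 9.2, 9.3, 9.4, 9.4, 9.5, 9.6, 9.8, 9.8, 10.0, 10.1, 10.3, 10.4, 10.5, 10.6, 10.7.
n = 15.
P25: r = 4.5; ranks 4–5 are 9.4, 9.5; interpolating gives 9.45.
P75: r = 11.5; ranks 11–12 are 10.3, 10.4; interpolating gives 10.35.
Difference: 10.35 − 9.45 = 0.9.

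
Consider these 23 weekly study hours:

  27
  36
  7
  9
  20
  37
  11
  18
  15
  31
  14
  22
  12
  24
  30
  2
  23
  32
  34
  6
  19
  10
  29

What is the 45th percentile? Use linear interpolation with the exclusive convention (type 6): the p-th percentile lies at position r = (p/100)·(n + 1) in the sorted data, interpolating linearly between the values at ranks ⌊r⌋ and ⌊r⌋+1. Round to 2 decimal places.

Sorted: 2, 6, 7, 9, 10, 11, 12, 14, 15, 18, 19, 20, 22, 23, 24, 27, 29, 30, 31, 32, 34, 36, 37.
n = 23.
r = (45/100)·(23 + 1) = 10.8.
Rank 10 is 18 and rank 11 is 19.
Interpolate: 18 + 0.8·(19 − 18) = 18 + 0.8·1 = 18.8.

18.80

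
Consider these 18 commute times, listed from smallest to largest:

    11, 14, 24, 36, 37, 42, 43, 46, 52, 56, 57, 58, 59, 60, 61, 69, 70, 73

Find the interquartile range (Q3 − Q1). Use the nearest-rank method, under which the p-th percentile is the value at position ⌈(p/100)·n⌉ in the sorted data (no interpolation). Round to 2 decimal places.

n = 18.
P25: rank ⌈25/100·18⌉ = 5 → 37.
P75: rank ⌈75/100·18⌉ = 14 → 60.
Difference: 60 − 37 = 23.

23.00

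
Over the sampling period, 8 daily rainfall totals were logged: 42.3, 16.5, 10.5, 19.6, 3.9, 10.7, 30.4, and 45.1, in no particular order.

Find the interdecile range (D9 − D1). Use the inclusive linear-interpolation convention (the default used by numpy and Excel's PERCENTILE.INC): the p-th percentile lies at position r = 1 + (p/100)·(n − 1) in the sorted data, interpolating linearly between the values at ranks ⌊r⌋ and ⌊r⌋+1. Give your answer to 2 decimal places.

34.62

Sorted: 3.9, 10.5, 10.7, 16.5, 19.6, 30.4, 42.3, 45.1.
n = 8.
P10: r = 1.7; ranks 1–2 are 3.9, 10.5; interpolating gives 8.52.
P90: r = 7.3; ranks 7–8 are 42.3, 45.1; interpolating gives 43.14.
Difference: 43.14 − 8.52 = 34.62.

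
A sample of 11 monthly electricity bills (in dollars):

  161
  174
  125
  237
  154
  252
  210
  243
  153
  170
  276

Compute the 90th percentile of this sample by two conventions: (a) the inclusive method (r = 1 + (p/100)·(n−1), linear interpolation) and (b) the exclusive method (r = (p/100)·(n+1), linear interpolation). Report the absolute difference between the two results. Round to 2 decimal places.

19.20

Sorted: 125, 153, 154, 161, 170, 174, 210, 237, 243, 252, 276.
n = 11.
(a) r = 10 → value at rank 10 = 252.
(b) r = 10.8; between ranks 10 (252) and 11 (276): 271.2.
|252 − 271.2| = 19.2.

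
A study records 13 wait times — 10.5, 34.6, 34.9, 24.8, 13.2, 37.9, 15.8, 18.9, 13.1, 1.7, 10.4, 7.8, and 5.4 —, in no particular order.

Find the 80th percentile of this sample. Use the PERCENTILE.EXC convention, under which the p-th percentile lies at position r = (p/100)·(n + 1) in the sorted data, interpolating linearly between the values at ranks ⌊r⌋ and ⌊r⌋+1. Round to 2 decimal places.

Sorted: 1.7, 5.4, 7.8, 10.4, 10.5, 13.1, 13.2, 15.8, 18.9, 24.8, 34.6, 34.9, 37.9.
n = 13.
r = (80/100)·(13 + 1) = 11.2.
Rank 11 is 34.6 and rank 12 is 34.9.
Interpolate: 34.6 + 0.2·(34.9 − 34.6) = 34.6 + 0.2·0.3 = 34.66.

34.66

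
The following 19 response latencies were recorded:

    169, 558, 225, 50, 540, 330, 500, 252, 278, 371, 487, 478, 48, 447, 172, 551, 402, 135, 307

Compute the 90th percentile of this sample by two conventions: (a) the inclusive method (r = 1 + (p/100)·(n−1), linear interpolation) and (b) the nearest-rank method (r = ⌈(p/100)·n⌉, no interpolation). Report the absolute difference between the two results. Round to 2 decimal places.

8.80

Sorted: 48, 50, 135, 169, 172, 225, 252, 278, 307, 330, 371, 402, 447, 478, 487, 500, 540, 551, 558.
n = 19.
(a) r = 17.2; between ranks 17 (540) and 18 (551): 542.2.
(b) the nearest-rank method: rank 18 → 551.
|542.2 − 551| = 8.8.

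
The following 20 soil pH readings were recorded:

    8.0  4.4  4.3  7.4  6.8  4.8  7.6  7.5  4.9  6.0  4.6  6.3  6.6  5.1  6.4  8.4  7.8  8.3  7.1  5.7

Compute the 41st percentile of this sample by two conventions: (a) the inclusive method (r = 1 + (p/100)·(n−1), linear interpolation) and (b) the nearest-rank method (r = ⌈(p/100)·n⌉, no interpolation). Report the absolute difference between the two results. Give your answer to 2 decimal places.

Sorted: 4.3, 4.4, 4.6, 4.8, 4.9, 5.1, 5.7, 6.0, 6.3, 6.4, 6.6, 6.8, 7.1, 7.4, 7.5, 7.6, 7.8, 8.0, 8.3, 8.4.
n = 20.
(a) r = 8.79; between ranks 8 (6.0) and 9 (6.3): 6.237.
(b) the nearest-rank method: rank 9 → 6.3.
|6.237 − 6.3| = 0.063.

0.06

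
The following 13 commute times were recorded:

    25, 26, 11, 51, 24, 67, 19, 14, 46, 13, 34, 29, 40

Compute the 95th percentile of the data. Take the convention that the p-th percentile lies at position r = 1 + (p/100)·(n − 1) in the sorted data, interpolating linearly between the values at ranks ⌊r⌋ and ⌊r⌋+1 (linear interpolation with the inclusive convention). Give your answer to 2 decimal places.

Sorted: 11, 13, 14, 19, 24, 25, 26, 29, 34, 40, 46, 51, 67.
n = 13.
r = 1 + (95/100)·(13 − 1) = 1 + 11.4 = 12.4.
Rank 12 is 51 and rank 13 is 67.
Interpolate: 51 + 0.4·(67 − 51) = 51 + 0.4·16 = 57.4.

57.40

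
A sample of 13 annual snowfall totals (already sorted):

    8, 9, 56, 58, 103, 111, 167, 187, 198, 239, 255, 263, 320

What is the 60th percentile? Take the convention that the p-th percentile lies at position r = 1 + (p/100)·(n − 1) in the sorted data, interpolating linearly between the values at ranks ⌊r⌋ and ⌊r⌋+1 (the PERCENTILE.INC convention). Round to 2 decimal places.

n = 13.
r = 1 + (60/100)·(13 − 1) = 1 + 7.2 = 8.2.
Rank 8 is 187 and rank 9 is 198.
Interpolate: 187 + 0.2·(198 − 187) = 187 + 0.2·11 = 189.2.

189.20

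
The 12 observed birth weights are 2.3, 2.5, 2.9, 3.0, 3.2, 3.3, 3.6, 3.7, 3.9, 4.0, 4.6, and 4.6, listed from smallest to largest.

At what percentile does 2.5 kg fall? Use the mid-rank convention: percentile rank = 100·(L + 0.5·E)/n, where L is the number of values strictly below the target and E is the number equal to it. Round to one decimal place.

12.5

Count below 2.5: L = 1; count equal: E = 1; n = 12.
Percentile rank = 100·(1 + 0.5·1)/12 = 100·1.5/12 = 12.5.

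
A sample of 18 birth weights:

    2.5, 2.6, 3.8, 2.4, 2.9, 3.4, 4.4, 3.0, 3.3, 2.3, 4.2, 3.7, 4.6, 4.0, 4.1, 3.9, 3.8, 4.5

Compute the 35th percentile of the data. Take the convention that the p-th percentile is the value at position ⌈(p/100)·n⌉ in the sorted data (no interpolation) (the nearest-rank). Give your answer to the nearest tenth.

Sorted: 2.3, 2.4, 2.5, 2.6, 2.9, 3.0, 3.3, 3.4, 3.7, 3.8, 3.8, 3.9, 4.0, 4.1, 4.2, 4.4, 4.5, 4.6.
n = 18.
Position = ⌈35/100 · 18⌉ = ⌈6.3⌉ = 7.
The value at rank 7 is 3.3.

3.3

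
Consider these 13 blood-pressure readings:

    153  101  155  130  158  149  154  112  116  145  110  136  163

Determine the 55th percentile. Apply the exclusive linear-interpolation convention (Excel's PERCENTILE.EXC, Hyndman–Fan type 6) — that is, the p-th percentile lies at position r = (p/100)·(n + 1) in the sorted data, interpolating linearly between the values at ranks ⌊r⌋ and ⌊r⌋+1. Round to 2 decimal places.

147.80

Sorted: 101, 110, 112, 116, 130, 136, 145, 149, 153, 154, 155, 158, 163.
n = 13.
r = (55/100)·(13 + 1) = 7.7.
Rank 7 is 145 and rank 8 is 149.
Interpolate: 145 + 0.7·(149 − 145) = 145 + 0.7·4 = 147.8.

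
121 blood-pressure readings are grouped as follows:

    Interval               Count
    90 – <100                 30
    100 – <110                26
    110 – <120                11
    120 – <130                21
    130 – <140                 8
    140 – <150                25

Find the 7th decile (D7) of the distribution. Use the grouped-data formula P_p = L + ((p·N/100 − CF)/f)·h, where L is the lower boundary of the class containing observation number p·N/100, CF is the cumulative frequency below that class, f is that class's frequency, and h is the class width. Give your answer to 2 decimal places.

N = 121; target position k = 70/100 · 121 = 84.7.
Cumulative frequencies: 30, 56, 67, 88, 96, 121.
Observation 84.7 falls in the class 120 – <130.
L = 120, CF = 67, f = 21, h = 10.
P70 = 120 + ((84.7 − 67)/21)·10 = 120 + 8.42857 = 128.429.

128.43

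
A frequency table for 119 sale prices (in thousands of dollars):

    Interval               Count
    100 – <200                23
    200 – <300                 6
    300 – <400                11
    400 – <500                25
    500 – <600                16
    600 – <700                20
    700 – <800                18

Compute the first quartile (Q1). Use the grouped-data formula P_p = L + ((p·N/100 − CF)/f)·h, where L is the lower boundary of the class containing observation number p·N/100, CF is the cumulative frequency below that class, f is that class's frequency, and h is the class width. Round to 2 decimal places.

306.82

N = 119; target position k = 25/100 · 119 = 29.75.
Cumulative frequencies: 23, 29, 40, 65, 81, 101, 119.
Observation 29.75 falls in the class 300 – <400.
L = 300, CF = 29, f = 11, h = 100.
P25 = 300 + ((29.75 − 29)/11)·100 = 300 + 6.81818 = 306.818.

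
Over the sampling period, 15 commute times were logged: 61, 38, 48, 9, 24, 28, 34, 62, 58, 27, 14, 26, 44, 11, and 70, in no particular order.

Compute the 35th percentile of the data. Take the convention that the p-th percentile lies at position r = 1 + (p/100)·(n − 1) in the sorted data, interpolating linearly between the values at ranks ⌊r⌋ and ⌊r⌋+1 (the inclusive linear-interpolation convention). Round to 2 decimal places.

Sorted: 9, 11, 14, 24, 26, 27, 28, 34, 38, 44, 48, 58, 61, 62, 70.
n = 15.
r = 1 + (35/100)·(15 − 1) = 1 + 4.9 = 5.9.
Rank 5 is 26 and rank 6 is 27.
Interpolate: 26 + 0.9·(27 − 26) = 26 + 0.9·1 = 26.9.

26.90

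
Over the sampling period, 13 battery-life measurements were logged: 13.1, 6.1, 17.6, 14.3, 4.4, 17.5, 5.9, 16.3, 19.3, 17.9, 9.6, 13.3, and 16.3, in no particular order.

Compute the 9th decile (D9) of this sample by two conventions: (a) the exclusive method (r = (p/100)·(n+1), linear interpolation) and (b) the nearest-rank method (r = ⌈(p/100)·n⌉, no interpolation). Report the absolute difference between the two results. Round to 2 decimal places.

Sorted: 4.4, 5.9, 6.1, 9.6, 13.1, 13.3, 14.3, 16.3, 16.3, 17.5, 17.6, 17.9, 19.3.
n = 13.
(a) r = 12.6; between ranks 12 (17.9) and 13 (19.3): 18.74.
(b) the nearest-rank method: rank 12 → 17.9.
|18.74 − 17.9| = 0.84.

0.84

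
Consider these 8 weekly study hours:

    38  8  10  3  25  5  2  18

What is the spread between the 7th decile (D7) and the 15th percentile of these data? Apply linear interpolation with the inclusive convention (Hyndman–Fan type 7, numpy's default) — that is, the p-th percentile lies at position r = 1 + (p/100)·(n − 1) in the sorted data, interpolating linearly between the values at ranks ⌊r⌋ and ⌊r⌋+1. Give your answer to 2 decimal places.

14.10

Sorted: 2, 3, 5, 8, 10, 18, 25, 38.
n = 8.
P15: r = 2.05; ranks 2–3 are 3, 5; interpolating gives 3.1.
P70: r = 5.9; ranks 5–6 are 10, 18; interpolating gives 17.2.
Difference: 17.2 − 3.1 = 14.1.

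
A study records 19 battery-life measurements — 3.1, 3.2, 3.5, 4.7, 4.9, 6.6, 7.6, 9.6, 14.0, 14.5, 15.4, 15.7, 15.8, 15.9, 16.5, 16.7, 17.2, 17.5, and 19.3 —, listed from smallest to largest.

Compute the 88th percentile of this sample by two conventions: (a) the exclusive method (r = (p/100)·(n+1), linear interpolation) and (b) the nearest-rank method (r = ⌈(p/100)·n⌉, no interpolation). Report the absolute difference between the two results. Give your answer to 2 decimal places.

0.18

n = 19.
(a) r = 17.6; between ranks 17 (17.2) and 18 (17.5): 17.38.
(b) the nearest-rank method: rank 17 → 17.2.
|17.38 − 17.2| = 0.18.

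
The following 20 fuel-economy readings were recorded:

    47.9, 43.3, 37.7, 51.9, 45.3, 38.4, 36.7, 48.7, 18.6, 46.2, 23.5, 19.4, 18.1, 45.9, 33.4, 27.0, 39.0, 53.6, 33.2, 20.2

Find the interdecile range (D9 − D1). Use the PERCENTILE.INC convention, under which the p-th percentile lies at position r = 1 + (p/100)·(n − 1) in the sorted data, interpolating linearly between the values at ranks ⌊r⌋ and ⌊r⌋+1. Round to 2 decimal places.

Sorted: 18.1, 18.6, 19.4, 20.2, 23.5, 27.0, 33.2, 33.4, 36.7, 37.7, 38.4, 39.0, 43.3, 45.3, 45.9, 46.2, 47.9, 48.7, 51.9, 53.6.
n = 20.
P10: r = 2.9; ranks 2–3 are 18.6, 19.4; interpolating gives 19.32.
P90: r = 18.1; ranks 18–19 are 48.7, 51.9; interpolating gives 49.02.
Difference: 49.02 − 19.32 = 29.7.

29.70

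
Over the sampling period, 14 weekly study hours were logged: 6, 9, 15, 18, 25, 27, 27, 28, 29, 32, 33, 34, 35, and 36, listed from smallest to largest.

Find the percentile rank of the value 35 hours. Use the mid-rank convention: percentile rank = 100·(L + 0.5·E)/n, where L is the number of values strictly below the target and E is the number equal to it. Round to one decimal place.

Count below 35: L = 12; count equal: E = 1; n = 14.
Percentile rank = 100·(12 + 0.5·1)/14 = 100·12.5/14 = 89.29.

89.3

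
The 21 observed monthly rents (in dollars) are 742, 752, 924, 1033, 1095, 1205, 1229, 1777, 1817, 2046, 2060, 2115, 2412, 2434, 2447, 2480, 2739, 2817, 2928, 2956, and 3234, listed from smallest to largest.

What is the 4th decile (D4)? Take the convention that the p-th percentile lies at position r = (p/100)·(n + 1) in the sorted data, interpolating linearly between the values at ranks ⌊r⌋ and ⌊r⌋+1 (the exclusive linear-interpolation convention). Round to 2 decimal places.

n = 21.
r = (40/100)·(21 + 1) = 8.8.
Rank 8 is 1777 and rank 9 is 1817.
Interpolate: 1777 + 0.8·(1817 − 1777) = 1777 + 0.8·40 = 1809.

1809.00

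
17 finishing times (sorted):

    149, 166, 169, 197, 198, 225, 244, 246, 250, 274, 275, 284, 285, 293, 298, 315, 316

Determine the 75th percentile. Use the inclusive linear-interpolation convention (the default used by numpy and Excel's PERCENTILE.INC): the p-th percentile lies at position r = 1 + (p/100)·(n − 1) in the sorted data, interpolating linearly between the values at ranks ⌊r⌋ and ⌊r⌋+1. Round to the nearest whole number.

n = 17.
r = 1 + (75/100)·(17 − 1) = 1 + 12 = 13.
r is an integer, so P75 is the value at rank 13: 285.

285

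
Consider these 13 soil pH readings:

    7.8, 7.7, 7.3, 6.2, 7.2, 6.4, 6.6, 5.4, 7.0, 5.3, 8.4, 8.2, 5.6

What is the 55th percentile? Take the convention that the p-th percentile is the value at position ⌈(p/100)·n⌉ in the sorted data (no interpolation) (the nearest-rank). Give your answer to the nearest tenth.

7.2

Sorted: 5.3, 5.4, 5.6, 6.2, 6.4, 6.6, 7.0, 7.2, 7.3, 7.7, 7.8, 8.2, 8.4.
n = 13.
Position = ⌈55/100 · 13⌉ = ⌈7.15⌉ = 8.
The value at rank 8 is 7.2.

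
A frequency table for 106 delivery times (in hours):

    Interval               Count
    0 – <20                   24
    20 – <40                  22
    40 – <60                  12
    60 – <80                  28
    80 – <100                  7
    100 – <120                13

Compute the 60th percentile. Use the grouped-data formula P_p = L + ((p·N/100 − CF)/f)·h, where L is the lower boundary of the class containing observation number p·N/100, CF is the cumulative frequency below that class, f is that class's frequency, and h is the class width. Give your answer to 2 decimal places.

64.00

N = 106; target position k = 60/100 · 106 = 63.6.
Cumulative frequencies: 24, 46, 58, 86, 93, 106.
Observation 63.6 falls in the class 60 – <80.
L = 60, CF = 58, f = 28, h = 20.
P60 = 60 + ((63.6 − 58)/28)·20 = 60 + 4 = 64.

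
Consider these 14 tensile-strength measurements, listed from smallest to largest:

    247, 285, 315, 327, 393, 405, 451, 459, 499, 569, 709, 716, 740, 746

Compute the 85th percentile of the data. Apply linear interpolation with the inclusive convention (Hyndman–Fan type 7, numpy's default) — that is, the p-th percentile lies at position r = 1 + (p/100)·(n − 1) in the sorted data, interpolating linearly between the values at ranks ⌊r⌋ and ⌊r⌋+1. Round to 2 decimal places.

n = 14.
r = 1 + (85/100)·(14 − 1) = 1 + 11.05 = 12.05.
Rank 12 is 716 and rank 13 is 740.
Interpolate: 716 + 0.05·(740 − 716) = 716 + 0.05·24 = 717.2.

717.20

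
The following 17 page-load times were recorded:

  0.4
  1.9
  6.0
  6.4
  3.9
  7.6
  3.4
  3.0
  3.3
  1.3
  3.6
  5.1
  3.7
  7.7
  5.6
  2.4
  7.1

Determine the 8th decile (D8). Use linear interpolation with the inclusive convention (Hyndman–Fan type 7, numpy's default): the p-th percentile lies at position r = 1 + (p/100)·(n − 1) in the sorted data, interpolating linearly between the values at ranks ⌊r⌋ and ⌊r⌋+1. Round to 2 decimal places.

6.32

Sorted: 0.4, 1.3, 1.9, 2.4, 3.0, 3.3, 3.4, 3.6, 3.7, 3.9, 5.1, 5.6, 6.0, 6.4, 7.1, 7.6, 7.7.
n = 17.
r = 1 + (80/100)·(17 − 1) = 1 + 12.8 = 13.8.
Rank 13 is 6.0 and rank 14 is 6.4.
Interpolate: 6.0 + 0.8·(6.4 − 6.0) = 6.0 + 0.8·0.4 = 6.32.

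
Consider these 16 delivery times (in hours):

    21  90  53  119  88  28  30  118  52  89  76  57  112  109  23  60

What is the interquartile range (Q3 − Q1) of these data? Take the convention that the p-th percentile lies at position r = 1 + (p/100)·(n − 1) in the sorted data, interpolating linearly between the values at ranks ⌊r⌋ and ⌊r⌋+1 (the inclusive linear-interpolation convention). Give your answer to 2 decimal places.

48.25

Sorted: 21, 23, 28, 30, 52, 53, 57, 60, 76, 88, 89, 90, 109, 112, 118, 119.
n = 16.
P25: r = 4.75; ranks 4–5 are 30, 52; interpolating gives 46.5.
P75: r = 12.25; ranks 12–13 are 90, 109; interpolating gives 94.75.
Difference: 94.75 − 46.5 = 48.25.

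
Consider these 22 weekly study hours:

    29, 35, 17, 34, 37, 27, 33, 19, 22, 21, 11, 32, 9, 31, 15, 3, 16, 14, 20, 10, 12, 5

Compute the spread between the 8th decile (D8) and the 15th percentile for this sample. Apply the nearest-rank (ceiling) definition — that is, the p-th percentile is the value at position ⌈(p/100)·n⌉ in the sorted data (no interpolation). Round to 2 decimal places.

22.00

Sorted: 3, 5, 9, 10, 11, 12, 14, 15, 16, 17, 19, 20, 21, 22, 27, 29, 31, 32, 33, 34, 35, 37.
n = 22.
P15: rank ⌈15/100·22⌉ = 4 → 10.
P80: rank ⌈80/100·22⌉ = 18 → 32.
Difference: 32 − 10 = 22.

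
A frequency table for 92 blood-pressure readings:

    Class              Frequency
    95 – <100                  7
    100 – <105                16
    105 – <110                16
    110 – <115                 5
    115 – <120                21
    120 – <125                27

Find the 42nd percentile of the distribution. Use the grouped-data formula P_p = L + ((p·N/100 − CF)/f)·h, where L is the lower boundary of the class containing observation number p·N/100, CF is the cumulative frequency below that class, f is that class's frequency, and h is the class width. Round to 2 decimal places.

N = 92; target position k = 42/100 · 92 = 38.64.
Cumulative frequencies: 7, 23, 39, 44, 65, 92.
Observation 38.64 falls in the class 105 – <110.
L = 105, CF = 23, f = 16, h = 5.
P42 = 105 + ((38.64 − 23)/16)·5 = 105 + 4.8875 = 109.888.

109.89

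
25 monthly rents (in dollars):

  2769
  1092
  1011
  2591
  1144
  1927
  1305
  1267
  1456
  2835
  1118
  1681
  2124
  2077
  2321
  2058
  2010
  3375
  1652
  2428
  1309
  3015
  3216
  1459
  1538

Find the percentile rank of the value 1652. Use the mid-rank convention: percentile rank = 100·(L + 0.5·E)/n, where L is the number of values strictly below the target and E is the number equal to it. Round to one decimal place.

42.0

Sorted: 1011, 1092, 1118, 1144, 1267, 1305, 1309, 1456, 1459, 1538, 1652, 1681, 1927, 2010, 2058, 2077, 2124, 2321, 2428, 2591, 2769, 2835, 3015, 3216, 3375.
Count below 1652: L = 10; count equal: E = 1; n = 25.
Percentile rank = 100·(10 + 0.5·1)/25 = 100·10.5/25 = 42.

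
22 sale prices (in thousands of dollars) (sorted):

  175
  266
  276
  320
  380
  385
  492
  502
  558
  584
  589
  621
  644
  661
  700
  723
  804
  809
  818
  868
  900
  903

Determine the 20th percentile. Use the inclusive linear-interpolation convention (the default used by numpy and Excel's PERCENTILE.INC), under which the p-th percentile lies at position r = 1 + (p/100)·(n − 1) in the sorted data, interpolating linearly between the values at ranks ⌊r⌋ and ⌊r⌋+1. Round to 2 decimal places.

381.00

n = 22.
r = 1 + (20/100)·(22 − 1) = 1 + 4.2 = 5.2.
Rank 5 is 380 and rank 6 is 385.
Interpolate: 380 + 0.2·(385 − 380) = 380 + 0.2·5 = 381.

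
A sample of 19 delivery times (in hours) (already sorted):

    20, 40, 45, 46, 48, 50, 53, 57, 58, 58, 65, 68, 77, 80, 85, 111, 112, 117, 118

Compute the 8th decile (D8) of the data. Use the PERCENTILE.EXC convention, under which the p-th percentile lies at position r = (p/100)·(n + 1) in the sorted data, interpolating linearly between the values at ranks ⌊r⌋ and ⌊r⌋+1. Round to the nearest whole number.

111

n = 19.
r = (80/100)·(19 + 1) = 16.
r is an integer, so P80 is the value at rank 16: 111.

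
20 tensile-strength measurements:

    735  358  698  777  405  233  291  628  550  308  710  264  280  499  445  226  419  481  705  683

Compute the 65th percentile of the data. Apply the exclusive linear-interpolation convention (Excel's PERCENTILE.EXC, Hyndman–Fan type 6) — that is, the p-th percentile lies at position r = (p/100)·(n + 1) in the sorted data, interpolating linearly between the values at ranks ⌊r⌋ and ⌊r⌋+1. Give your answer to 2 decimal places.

600.70

Sorted: 226, 233, 264, 280, 291, 308, 358, 405, 419, 445, 481, 499, 550, 628, 683, 698, 705, 710, 735, 777.
n = 20.
r = (65/100)·(20 + 1) = 13.65.
Rank 13 is 550 and rank 14 is 628.
Interpolate: 550 + 0.65·(628 − 550) = 550 + 0.65·78 = 600.7.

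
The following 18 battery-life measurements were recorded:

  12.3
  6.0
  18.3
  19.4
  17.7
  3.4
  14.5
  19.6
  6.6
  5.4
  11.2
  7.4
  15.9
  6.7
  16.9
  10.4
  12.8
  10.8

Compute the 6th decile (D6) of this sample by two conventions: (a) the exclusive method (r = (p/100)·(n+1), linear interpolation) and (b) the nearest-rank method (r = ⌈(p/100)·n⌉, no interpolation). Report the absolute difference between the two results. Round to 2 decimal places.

Sorted: 3.4, 5.4, 6.0, 6.6, 6.7, 7.4, 10.4, 10.8, 11.2, 12.3, 12.8, 14.5, 15.9, 16.9, 17.7, 18.3, 19.4, 19.6.
n = 18.
(a) r = 11.4; between ranks 11 (12.8) and 12 (14.5): 13.48.
(b) the nearest-rank method: rank 11 → 12.8.
|13.48 − 12.8| = 0.68.

0.68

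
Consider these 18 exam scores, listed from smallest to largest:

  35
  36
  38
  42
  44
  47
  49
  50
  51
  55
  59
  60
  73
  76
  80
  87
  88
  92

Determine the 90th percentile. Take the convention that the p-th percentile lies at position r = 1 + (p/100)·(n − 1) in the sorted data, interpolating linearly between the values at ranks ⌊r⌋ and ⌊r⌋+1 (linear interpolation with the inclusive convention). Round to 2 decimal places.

n = 18.
r = 1 + (90/100)·(18 − 1) = 1 + 15.3 = 16.3.
Rank 16 is 87 and rank 17 is 88.
Interpolate: 87 + 0.3·(88 − 87) = 87 + 0.3·1 = 87.3.

87.30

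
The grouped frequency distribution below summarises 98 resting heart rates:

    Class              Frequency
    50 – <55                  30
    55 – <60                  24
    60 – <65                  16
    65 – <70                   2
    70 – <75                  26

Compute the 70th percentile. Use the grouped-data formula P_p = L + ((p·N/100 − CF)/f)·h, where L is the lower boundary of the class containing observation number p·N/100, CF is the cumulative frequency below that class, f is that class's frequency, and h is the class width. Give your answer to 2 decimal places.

64.56

N = 98; target position k = 70/100 · 98 = 68.6.
Cumulative frequencies: 30, 54, 70, 72, 98.
Observation 68.6 falls in the class 60 – <65.
L = 60, CF = 54, f = 16, h = 5.
P70 = 60 + ((68.6 − 54)/16)·5 = 60 + 4.5625 = 64.5625.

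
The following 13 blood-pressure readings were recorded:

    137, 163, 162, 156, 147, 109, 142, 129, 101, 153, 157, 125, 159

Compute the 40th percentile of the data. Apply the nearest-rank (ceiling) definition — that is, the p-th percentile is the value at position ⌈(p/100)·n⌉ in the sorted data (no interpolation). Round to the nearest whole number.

Sorted: 101, 109, 125, 129, 137, 142, 147, 153, 156, 157, 159, 162, 163.
n = 13.
Position = ⌈40/100 · 13⌉ = ⌈5.2⌉ = 6.
The value at rank 6 is 142.

142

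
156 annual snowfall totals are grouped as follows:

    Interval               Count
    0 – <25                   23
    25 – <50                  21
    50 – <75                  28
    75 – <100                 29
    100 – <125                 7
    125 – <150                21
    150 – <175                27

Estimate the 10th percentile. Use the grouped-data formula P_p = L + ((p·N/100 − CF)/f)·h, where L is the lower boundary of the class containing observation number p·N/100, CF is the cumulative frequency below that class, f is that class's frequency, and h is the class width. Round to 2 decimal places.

16.96

N = 156; target position k = 10/100 · 156 = 15.6.
Cumulative frequencies: 23, 44, 72, 101, 108, 129, 156.
Observation 15.6 falls in the class 0 – <25.
L = 0, CF = 0, f = 23, h = 25.
P10 = 0 + ((15.6 − 0)/23)·25 = 0 + 16.9565 = 16.9565.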